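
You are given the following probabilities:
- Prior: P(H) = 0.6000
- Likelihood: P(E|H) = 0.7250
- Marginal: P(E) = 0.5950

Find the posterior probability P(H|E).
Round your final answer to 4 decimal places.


Using Bayes' theorem:

P(H|E) = P(E|H) × P(H) / P(E)
       = 0.7250 × 0.6000 / 0.5950
       = 0.43500000 / 0.5950
       = 0.7311

The evidence strengthens our belief in H.
Prior: 0.6000 → Posterior: 0.7311


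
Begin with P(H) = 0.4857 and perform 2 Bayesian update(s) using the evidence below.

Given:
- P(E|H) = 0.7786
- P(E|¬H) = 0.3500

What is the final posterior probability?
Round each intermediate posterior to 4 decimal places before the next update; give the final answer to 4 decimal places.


Sequential Bayesian updating:

Initial prior: P(H) = 0.4857

Update 1:
  P(E) = 0.7786 × 0.4857 + 0.3500 × 0.5143 = 0.37816602 + 0.18000500 = 0.55817102
  P(H|E) = 0.37816602 / 0.55817102 = 0.6775

Update 2:
  P(E) = 0.7786 × 0.6775 + 0.3500 × 0.3225 = 0.52750150 + 0.11287500 = 0.64037650
  P(H|E) = 0.52750150 / 0.64037650 = 0.8237

Final posterior: 0.8237


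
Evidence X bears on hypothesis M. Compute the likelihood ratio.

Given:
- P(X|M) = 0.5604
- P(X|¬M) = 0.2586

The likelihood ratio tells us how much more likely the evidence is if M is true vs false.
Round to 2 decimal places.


Likelihood Ratio (LR) = P(X|M) / P(X|¬M)

LR = 0.5604 / 0.2586
   = 2.17

The evidence is 2.17 times more likely if M is true than if M is false.
Because LR exceeds 1, X is evidence for M.


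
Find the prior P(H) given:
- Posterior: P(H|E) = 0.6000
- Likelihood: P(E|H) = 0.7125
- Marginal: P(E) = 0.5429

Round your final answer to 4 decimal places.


From Bayes' theorem: P(H|E) = P(E|H) × P(H) / P(E)

Rearranging for P(H):
P(H) = P(H|E) × P(E) / P(E|H)
     = 0.6000 × 0.5429 / 0.7125
     = 0.32574000 / 0.7125
     = 0.4572


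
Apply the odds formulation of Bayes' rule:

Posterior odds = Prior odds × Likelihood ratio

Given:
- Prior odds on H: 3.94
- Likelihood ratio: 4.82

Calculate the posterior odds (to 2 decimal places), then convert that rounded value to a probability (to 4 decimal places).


Step 1: Calculate posterior odds
Posterior odds = Prior odds × LR
               = 3.94 × 4.82
               = 18.99

Step 2: Convert to probability
P(H|E) = Posterior odds / (1 + Posterior odds)
       = 18.99 / (1 + 18.99)
       = 18.99 / 19.99
       = 0.9500

The evidence increased P(H) from 0.7976 to 0.9500.


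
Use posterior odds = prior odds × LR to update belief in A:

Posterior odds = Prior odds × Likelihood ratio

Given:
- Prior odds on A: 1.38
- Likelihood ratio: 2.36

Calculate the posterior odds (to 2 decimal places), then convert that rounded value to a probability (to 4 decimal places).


Step 1: Calculate posterior odds
Posterior odds = Prior odds × LR
               = 1.38 × 2.36
               = 3.26

Step 2: Convert to probability
P(A|E) = Posterior odds / (1 + Posterior odds)
       = 3.26 / (1 + 3.26)
       = 3.26 / 4.26
       = 0.7653

The evidence increased P(A) from 0.5798 to 0.7653.


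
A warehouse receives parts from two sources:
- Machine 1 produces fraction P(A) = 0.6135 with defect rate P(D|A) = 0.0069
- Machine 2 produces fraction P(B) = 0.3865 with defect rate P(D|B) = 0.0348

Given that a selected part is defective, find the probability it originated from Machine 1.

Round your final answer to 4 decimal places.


Let A = from Machine 1, D = defective

Given:
- P(A) = 0.6135, P(B) = 0.3865
- P(D|A) = 0.0069, P(D|B) = 0.0348

Step 1: Find P(D)
P(D) = P(D|A)P(A) + P(D|B)P(B)
     = 0.0069 × 0.6135 + 0.0348 × 0.3865
     = 0.00423315 + 0.01345020
     = 0.01768335

Step 2: Apply Bayes' theorem
P(A|D) = P(D|A)P(A) / P(D)
       = 0.00423315 / 0.01768335
       = 0.2394


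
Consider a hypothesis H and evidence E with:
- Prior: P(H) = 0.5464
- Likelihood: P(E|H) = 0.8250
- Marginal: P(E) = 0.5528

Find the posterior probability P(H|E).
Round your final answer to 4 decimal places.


Using Bayes' theorem:

P(H|E) = P(E|H) × P(H) / P(E)
       = 0.8250 × 0.5464 / 0.5528
       = 0.45078000 / 0.5528
       = 0.8154

The evidence strengthens our belief in H.
Prior: 0.5464 → Posterior: 0.8154


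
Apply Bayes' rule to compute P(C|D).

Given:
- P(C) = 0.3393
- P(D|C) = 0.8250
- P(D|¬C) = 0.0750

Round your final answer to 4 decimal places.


Bayes' theorem: P(C|D) = P(D|C) × P(C) / P(D)

Step 1: Calculate P(D) using law of total probability
P(D) = P(D|C)P(C) + P(D|¬C)P(¬C)
     = 0.8250 × 0.3393 + 0.0750 × 0.6607
     = 0.27992250 + 0.04955250
     = 0.32947500

Step 2: Apply Bayes' theorem
P(C|D) = P(D|C) × P(C) / P(D)
       = 0.27992250 / 0.32947500
       = 0.8496


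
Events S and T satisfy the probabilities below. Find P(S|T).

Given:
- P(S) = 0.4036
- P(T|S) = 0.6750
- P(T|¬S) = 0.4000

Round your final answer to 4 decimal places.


Bayes' theorem: P(S|T) = P(T|S) × P(S) / P(T)

Step 1: Calculate P(T) using law of total probability
P(T) = P(T|S)P(S) + P(T|¬S)P(¬S)
     = 0.6750 × 0.4036 + 0.4000 × 0.5964
     = 0.27243000 + 0.23856000
     = 0.51099000

Step 2: Apply Bayes' theorem
P(S|T) = P(T|S) × P(S) / P(T)
       = 0.27243000 / 0.51099000
       = 0.5331


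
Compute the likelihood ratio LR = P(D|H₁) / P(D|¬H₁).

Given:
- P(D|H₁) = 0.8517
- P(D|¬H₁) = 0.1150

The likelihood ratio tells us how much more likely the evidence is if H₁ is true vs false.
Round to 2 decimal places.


Likelihood Ratio (LR) = P(D|H₁) / P(D|¬H₁)

LR = 0.8517 / 0.1150
   = 7.41

The evidence is 7.41 times more likely if H₁ is true than if H₁ is false.
LR > 1, so observing D raises the odds in favor of H₁.


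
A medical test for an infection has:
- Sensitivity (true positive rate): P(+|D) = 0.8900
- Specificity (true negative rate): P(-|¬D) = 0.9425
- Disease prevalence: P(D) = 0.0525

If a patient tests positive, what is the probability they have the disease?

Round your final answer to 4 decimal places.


Let D = has disease, + = positive test

Given:
- P(D) = 0.0525 (prevalence)
- P(+|D) = 0.8900 (sensitivity)
- P(-|¬D) = 0.9425 (specificity)
- P(+|¬D) = 0.0575 (false positive rate = 1 - specificity)

Step 1: Find P(+)
P(+) = P(+|D)P(D) + P(+|¬D)P(¬D)
     = 0.8900 × 0.0525 + 0.0575 × 0.9475
     = 0.04672500 + 0.05448125
     = 0.10120625

Step 2: Apply Bayes' theorem for P(D|+)
P(D|+) = P(+|D)P(D) / P(+)
       = 0.04672500 / 0.10120625
       = 0.4617


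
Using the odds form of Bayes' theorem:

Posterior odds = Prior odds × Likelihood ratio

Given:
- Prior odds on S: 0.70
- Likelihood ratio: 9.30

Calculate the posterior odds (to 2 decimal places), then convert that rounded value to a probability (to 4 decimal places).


Step 1: Calculate posterior odds
Posterior odds = Prior odds × LR
               = 0.70 × 9.30
               = 6.51

Step 2: Convert to probability
P(S|E) = Posterior odds / (1 + Posterior odds)
       = 6.51 / (1 + 6.51)
       = 6.51 / 7.51
       = 0.8668

The evidence increased P(S) from 0.4118 to 0.8668.


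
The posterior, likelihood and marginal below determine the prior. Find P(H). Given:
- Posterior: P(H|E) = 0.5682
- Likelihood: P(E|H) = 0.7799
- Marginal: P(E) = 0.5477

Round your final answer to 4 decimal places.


From Bayes' theorem: P(H|E) = P(E|H) × P(H) / P(E)

Rearranging for P(H):
P(H) = P(H|E) × P(E) / P(E|H)
     = 0.5682 × 0.5477 / 0.7799
     = 0.31120314 / 0.7799
     = 0.3990


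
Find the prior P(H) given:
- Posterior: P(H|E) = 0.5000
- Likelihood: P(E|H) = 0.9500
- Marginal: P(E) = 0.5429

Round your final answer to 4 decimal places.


From Bayes' theorem: P(H|E) = P(E|H) × P(H) / P(E)

Rearranging for P(H):
P(H) = P(H|E) × P(E) / P(E|H)
     = 0.5000 × 0.5429 / 0.9500
     = 0.27145000 / 0.9500
     = 0.2857


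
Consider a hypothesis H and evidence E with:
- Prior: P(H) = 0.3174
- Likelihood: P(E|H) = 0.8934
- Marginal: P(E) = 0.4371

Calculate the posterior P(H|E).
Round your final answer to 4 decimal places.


Using Bayes' theorem:

P(H|E) = P(E|H) × P(H) / P(E)
       = 0.8934 × 0.3174 / 0.4371
       = 0.28356516 / 0.4371
       = 0.6487

The evidence strengthens our belief in H.
Prior: 0.3174 → Posterior: 0.6487


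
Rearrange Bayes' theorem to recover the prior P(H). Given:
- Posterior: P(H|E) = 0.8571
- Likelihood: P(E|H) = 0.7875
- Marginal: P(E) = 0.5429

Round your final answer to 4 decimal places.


From Bayes' theorem: P(H|E) = P(E|H) × P(H) / P(E)

Rearranging for P(H):
P(H) = P(H|E) × P(E) / P(E|H)
     = 0.8571 × 0.5429 / 0.7875
     = 0.46531959 / 0.7875
     = 0.5909


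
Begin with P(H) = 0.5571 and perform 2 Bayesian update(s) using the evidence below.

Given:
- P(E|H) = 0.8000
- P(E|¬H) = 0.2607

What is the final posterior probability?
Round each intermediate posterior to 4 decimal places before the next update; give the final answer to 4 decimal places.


Sequential Bayesian updating:

Initial prior: P(H) = 0.5571

Update 1:
  P(E) = 0.8000 × 0.5571 + 0.2607 × 0.4429 = 0.44568000 + 0.11546403 = 0.56114403
  P(H|E) = 0.44568000 / 0.56114403 = 0.7942

Update 2:
  P(E) = 0.8000 × 0.7942 + 0.2607 × 0.2058 = 0.63536000 + 0.05365206 = 0.68901206
  P(H|E) = 0.63536000 / 0.68901206 = 0.9221

Final posterior: 0.9221


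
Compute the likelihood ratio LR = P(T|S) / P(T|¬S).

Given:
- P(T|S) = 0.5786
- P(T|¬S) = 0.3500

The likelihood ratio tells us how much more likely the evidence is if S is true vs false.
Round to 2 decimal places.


Likelihood Ratio (LR) = P(T|S) / P(T|¬S)

LR = 0.5786 / 0.3500
   = 1.65

The evidence is 1.65 times more likely if S is true than if S is false.
Since LR > 1, the evidence supports S over ¬S.


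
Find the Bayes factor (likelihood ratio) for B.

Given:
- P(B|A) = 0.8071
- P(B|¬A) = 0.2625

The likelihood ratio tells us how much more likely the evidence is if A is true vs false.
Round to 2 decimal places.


Likelihood Ratio (LR) = P(B|A) / P(B|¬A)

LR = 0.8071 / 0.2625
   = 3.07

The evidence is 3.07 times more likely if A is true than if A is false.
LR > 1, so observing B raises the odds in favor of A.


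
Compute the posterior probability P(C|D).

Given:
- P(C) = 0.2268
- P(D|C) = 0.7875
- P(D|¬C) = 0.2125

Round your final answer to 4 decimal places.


Bayes' theorem: P(C|D) = P(D|C) × P(C) / P(D)

Step 1: Calculate P(D) using law of total probability
P(D) = P(D|C)P(C) + P(D|¬C)P(¬C)
     = 0.7875 × 0.2268 + 0.2125 × 0.7732
     = 0.17860500 + 0.16430500
     = 0.34291000

Step 2: Apply Bayes' theorem
P(C|D) = P(D|C) × P(C) / P(D)
       = 0.17860500 / 0.34291000
       = 0.5209


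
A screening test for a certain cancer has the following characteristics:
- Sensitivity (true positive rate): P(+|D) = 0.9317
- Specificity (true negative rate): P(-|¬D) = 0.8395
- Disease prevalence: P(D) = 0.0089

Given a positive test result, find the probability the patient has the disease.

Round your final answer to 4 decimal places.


Let D = has disease, + = positive test

Given:
- P(D) = 0.0089 (prevalence)
- P(+|D) = 0.9317 (sensitivity)
- P(-|¬D) = 0.8395 (specificity)
- P(+|¬D) = 0.1605 (false positive rate = 1 - specificity)

Step 1: Find P(+)
P(+) = P(+|D)P(D) + P(+|¬D)P(¬D)
     = 0.9317 × 0.0089 + 0.1605 × 0.9911
     = 0.00829213 + 0.15907155
     = 0.16736368

Step 2: Apply Bayes' theorem for P(D|+)
P(D|+) = P(+|D)P(D) / P(+)
       = 0.00829213 / 0.16736368
       = 0.0495


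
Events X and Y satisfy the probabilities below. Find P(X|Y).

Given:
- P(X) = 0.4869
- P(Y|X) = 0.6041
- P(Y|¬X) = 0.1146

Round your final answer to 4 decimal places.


Bayes' theorem: P(X|Y) = P(Y|X) × P(X) / P(Y)

Step 1: Calculate P(Y) using law of total probability
P(Y) = P(Y|X)P(X) + P(Y|¬X)P(¬X)
     = 0.6041 × 0.4869 + 0.1146 × 0.5131
     = 0.29413629 + 0.05880126
     = 0.35293755

Step 2: Apply Bayes' theorem
P(X|Y) = P(Y|X) × P(X) / P(Y)
       = 0.29413629 / 0.35293755
       = 0.8334


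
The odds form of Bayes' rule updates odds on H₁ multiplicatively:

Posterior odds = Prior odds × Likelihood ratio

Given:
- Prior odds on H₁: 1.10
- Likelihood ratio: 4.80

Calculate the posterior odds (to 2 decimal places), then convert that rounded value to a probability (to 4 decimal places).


Step 1: Calculate posterior odds
Posterior odds = Prior odds × LR
               = 1.10 × 4.80
               = 5.28

Step 2: Convert to probability
P(H₁|E) = Posterior odds / (1 + Posterior odds)
       = 5.28 / (1 + 5.28)
       = 5.28 / 6.28
       = 0.8408

The evidence increased P(H₁) from 0.5238 to 0.8408.


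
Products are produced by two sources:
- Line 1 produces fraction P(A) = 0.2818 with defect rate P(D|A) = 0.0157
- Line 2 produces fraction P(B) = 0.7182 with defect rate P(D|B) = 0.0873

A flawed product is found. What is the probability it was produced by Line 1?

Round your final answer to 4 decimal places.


Let A = from Line 1, D = flawed

Given:
- P(A) = 0.2818, P(B) = 0.7182
- P(D|A) = 0.0157, P(D|B) = 0.0873

Step 1: Find P(D)
P(D) = P(D|A)P(A) + P(D|B)P(B)
     = 0.0157 × 0.2818 + 0.0873 × 0.7182
     = 0.00442426 + 0.06269886
     = 0.06712312

Step 2: Apply Bayes' theorem
P(A|D) = P(D|A)P(A) / P(D)
       = 0.00442426 / 0.06712312
       = 0.0659


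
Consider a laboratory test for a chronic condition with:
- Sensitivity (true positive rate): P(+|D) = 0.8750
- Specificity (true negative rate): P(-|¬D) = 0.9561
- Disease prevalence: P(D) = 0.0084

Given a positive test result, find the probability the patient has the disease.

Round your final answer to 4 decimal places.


Let D = has disease, + = positive test

Given:
- P(D) = 0.0084 (prevalence)
- P(+|D) = 0.8750 (sensitivity)
- P(-|¬D) = 0.9561 (specificity)
- P(+|¬D) = 0.0439 (false positive rate = 1 - specificity)

Step 1: Find P(+)
P(+) = P(+|D)P(D) + P(+|¬D)P(¬D)
     = 0.8750 × 0.0084 + 0.0439 × 0.9916
     = 0.00735000 + 0.04353124
     = 0.05088124

Step 2: Apply Bayes' theorem for P(D|+)
P(D|+) = P(+|D)P(D) / P(+)
       = 0.00735000 / 0.05088124
       = 0.1445


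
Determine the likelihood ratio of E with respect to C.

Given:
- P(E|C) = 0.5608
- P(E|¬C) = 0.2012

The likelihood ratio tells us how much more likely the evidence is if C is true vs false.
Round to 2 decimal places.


Likelihood Ratio (LR) = P(E|C) / P(E|¬C)

LR = 0.5608 / 0.2012
   = 2.79

The evidence is 2.79 times more likely if C is true than if C is false.
Because LR exceeds 1, E is evidence for C.


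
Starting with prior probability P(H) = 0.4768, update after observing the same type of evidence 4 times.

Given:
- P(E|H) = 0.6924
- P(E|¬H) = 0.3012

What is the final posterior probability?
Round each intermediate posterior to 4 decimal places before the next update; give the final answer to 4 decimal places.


Sequential Bayesian updating:

Initial prior: P(H) = 0.4768

Update 1:
  P(E) = 0.6924 × 0.4768 + 0.3012 × 0.5232 = 0.33013632 + 0.15758784 = 0.48772416
  P(H|E) = 0.33013632 / 0.48772416 = 0.6769

Update 2:
  P(E) = 0.6924 × 0.6769 + 0.3012 × 0.3231 = 0.46868556 + 0.09731772 = 0.56600328
  P(H|E) = 0.46868556 / 0.56600328 = 0.8281

Update 3:
  P(E) = 0.6924 × 0.8281 + 0.3012 × 0.1719 = 0.57337644 + 0.05177628 = 0.62515272
  P(H|E) = 0.57337644 / 0.62515272 = 0.9172

Update 4:
  P(E) = 0.6924 × 0.9172 + 0.3012 × 0.0828 = 0.63506928 + 0.02493936 = 0.66000864
  P(H|E) = 0.63506928 / 0.66000864 = 0.9622

Final posterior: 0.9622


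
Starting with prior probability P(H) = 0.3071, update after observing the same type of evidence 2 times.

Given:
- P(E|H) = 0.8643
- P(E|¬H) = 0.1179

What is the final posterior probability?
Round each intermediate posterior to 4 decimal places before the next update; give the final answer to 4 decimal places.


Sequential Bayesian updating:

Initial prior: P(H) = 0.3071

Update 1:
  P(E) = 0.8643 × 0.3071 + 0.1179 × 0.6929 = 0.26542653 + 0.08169291 = 0.34711944
  P(H|E) = 0.26542653 / 0.34711944 = 0.7647

Update 2:
  P(E) = 0.8643 × 0.7647 + 0.1179 × 0.2353 = 0.66093021 + 0.02774187 = 0.68867208
  P(H|E) = 0.66093021 / 0.68867208 = 0.9597

Final posterior: 0.9597


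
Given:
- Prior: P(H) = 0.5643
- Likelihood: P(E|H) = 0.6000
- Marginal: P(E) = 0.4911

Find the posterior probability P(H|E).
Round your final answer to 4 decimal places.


Using Bayes' theorem:

P(H|E) = P(E|H) × P(H) / P(E)
       = 0.6000 × 0.5643 / 0.4911
       = 0.33858000 / 0.4911
       = 0.6894

The evidence strengthens our belief in H.
Prior: 0.5643 → Posterior: 0.6894


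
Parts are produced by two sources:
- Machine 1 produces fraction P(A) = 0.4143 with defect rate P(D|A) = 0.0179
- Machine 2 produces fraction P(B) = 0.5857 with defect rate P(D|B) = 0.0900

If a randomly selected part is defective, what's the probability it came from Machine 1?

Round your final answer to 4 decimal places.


Let A = from Machine 1, D = defective

Given:
- P(A) = 0.4143, P(B) = 0.5857
- P(D|A) = 0.0179, P(D|B) = 0.0900

Step 1: Find P(D)
P(D) = P(D|A)P(A) + P(D|B)P(B)
     = 0.0179 × 0.4143 + 0.0900 × 0.5857
     = 0.00741597 + 0.05271300
     = 0.06012897

Step 2: Apply Bayes' theorem
P(A|D) = P(D|A)P(A) / P(D)
       = 0.00741597 / 0.06012897
       = 0.1233


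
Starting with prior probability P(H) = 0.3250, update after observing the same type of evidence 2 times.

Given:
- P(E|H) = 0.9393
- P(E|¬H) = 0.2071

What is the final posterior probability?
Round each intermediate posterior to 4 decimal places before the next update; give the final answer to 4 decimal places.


Sequential Bayesian updating:

Initial prior: P(H) = 0.3250

Update 1:
  P(E) = 0.9393 × 0.3250 + 0.2071 × 0.6750 = 0.30527250 + 0.13979250 = 0.44506500
  P(H|E) = 0.30527250 / 0.44506500 = 0.6859

Update 2:
  P(E) = 0.9393 × 0.6859 + 0.2071 × 0.3141 = 0.64426587 + 0.06505011 = 0.70931598
  P(H|E) = 0.64426587 / 0.70931598 = 0.9083

Final posterior: 0.9083


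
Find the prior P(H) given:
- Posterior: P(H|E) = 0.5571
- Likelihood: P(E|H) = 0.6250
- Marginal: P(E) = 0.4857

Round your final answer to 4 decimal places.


From Bayes' theorem: P(H|E) = P(E|H) × P(H) / P(E)

Rearranging for P(H):
P(H) = P(H|E) × P(E) / P(E|H)
     = 0.5571 × 0.4857 / 0.6250
     = 0.27058347 / 0.6250
     = 0.4329


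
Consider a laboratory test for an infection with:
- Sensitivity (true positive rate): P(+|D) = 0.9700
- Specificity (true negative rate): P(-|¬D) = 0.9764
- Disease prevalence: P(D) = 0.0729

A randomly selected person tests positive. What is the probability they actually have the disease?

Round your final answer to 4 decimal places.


Let D = has disease, + = positive test

Given:
- P(D) = 0.0729 (prevalence)
- P(+|D) = 0.9700 (sensitivity)
- P(-|¬D) = 0.9764 (specificity)
- P(+|¬D) = 0.0236 (false positive rate = 1 - specificity)

Step 1: Find P(+)
P(+) = P(+|D)P(D) + P(+|¬D)P(¬D)
     = 0.9700 × 0.0729 + 0.0236 × 0.9271
     = 0.07071300 + 0.02187956
     = 0.09259256

Step 2: Apply Bayes' theorem for P(D|+)
P(D|+) = P(+|D)P(D) / P(+)
       = 0.07071300 / 0.09259256
       = 0.7637


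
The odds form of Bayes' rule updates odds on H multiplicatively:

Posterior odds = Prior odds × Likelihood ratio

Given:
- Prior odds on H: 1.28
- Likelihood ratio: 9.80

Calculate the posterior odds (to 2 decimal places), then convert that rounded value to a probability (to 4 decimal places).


Step 1: Calculate posterior odds
Posterior odds = Prior odds × LR
               = 1.28 × 9.80
               = 12.54

Step 2: Convert to probability
P(H|E) = Posterior odds / (1 + Posterior odds)
       = 12.54 / (1 + 12.54)
       = 12.54 / 13.54
       = 0.9261

The evidence increased P(H) from 0.5614 to 0.9261.


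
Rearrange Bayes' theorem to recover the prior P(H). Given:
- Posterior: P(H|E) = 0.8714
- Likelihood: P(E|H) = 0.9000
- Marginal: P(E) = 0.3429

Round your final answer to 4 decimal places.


From Bayes' theorem: P(H|E) = P(E|H) × P(H) / P(E)

Rearranging for P(H):
P(H) = P(H|E) × P(E) / P(E|H)
     = 0.8714 × 0.3429 / 0.9000
     = 0.29880306 / 0.9000
     = 0.3320


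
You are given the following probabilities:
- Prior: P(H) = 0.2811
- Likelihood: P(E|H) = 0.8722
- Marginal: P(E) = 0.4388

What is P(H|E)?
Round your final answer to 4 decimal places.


Using Bayes' theorem:

P(H|E) = P(E|H) × P(H) / P(E)
       = 0.8722 × 0.2811 / 0.4388
       = 0.24517542 / 0.4388
       = 0.5587

The evidence strengthens our belief in H.
Prior: 0.2811 → Posterior: 0.5587


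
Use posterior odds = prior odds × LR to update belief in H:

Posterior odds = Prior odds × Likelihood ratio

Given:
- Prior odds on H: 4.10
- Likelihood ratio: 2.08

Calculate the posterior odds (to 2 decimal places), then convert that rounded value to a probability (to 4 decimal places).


Step 1: Calculate posterior odds
Posterior odds = Prior odds × LR
               = 4.10 × 2.08
               = 8.53

Step 2: Convert to probability
P(H|E) = Posterior odds / (1 + Posterior odds)
       = 8.53 / (1 + 8.53)
       = 8.53 / 9.53
       = 0.8951

The evidence increased P(H) from 0.8039 to 0.8951.


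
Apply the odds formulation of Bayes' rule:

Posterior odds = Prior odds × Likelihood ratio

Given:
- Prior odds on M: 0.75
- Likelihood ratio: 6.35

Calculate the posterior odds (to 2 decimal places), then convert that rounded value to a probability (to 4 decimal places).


Step 1: Calculate posterior odds
Posterior odds = Prior odds × LR
               = 0.75 × 6.35
               = 4.76

Step 2: Convert to probability
P(M|E) = Posterior odds / (1 + Posterior odds)
       = 4.76 / (1 + 4.76)
       = 4.76 / 5.76
       = 0.8264

The evidence increased P(M) from 0.4286 to 0.8264.


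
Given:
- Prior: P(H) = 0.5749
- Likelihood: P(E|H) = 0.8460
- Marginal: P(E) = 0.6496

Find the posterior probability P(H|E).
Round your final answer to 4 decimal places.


Using Bayes' theorem:

P(H|E) = P(E|H) × P(H) / P(E)
       = 0.8460 × 0.5749 / 0.6496
       = 0.48636540 / 0.6496
       = 0.7487

The evidence strengthens our belief in H.
Prior: 0.5749 → Posterior: 0.7487


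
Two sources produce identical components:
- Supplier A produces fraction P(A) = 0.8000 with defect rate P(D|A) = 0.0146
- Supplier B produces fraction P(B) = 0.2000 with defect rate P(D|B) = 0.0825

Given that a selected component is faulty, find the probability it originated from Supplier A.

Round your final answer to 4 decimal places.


Let A = from Supplier A, D = faulty

Given:
- P(A) = 0.8000, P(B) = 0.2000
- P(D|A) = 0.0146, P(D|B) = 0.0825

Step 1: Find P(D)
P(D) = P(D|A)P(A) + P(D|B)P(B)
     = 0.0146 × 0.8000 + 0.0825 × 0.2000
     = 0.01168000 + 0.01650000
     = 0.02818000

Step 2: Apply Bayes' theorem
P(A|D) = P(D|A)P(A) / P(D)
       = 0.01168000 / 0.02818000
       = 0.4145


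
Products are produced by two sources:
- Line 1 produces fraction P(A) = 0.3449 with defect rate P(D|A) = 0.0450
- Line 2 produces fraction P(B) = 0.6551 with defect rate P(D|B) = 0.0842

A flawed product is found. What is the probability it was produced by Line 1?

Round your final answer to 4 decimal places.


Let A = from Line 1, D = flawed

Given:
- P(A) = 0.3449, P(B) = 0.6551
- P(D|A) = 0.0450, P(D|B) = 0.0842

Step 1: Find P(D)
P(D) = P(D|A)P(A) + P(D|B)P(B)
     = 0.0450 × 0.3449 + 0.0842 × 0.6551
     = 0.01552050 + 0.05515942
     = 0.07067992

Step 2: Apply Bayes' theorem
P(A|D) = P(D|A)P(A) / P(D)
       = 0.01552050 / 0.07067992
       = 0.2196


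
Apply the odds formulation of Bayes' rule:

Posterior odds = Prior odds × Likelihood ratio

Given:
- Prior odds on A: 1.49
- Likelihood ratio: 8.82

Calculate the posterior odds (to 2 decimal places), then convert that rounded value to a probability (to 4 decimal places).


Step 1: Calculate posterior odds
Posterior odds = Prior odds × LR
               = 1.49 × 8.82
               = 13.14

Step 2: Convert to probability
P(A|E) = Posterior odds / (1 + Posterior odds)
       = 13.14 / (1 + 13.14)
       = 13.14 / 14.14
       = 0.9293

The evidence increased P(A) from 0.5984 to 0.9293.


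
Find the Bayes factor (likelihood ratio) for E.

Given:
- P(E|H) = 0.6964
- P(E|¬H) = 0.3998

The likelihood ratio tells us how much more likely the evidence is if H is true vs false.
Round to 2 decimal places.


Likelihood Ratio (LR) = P(E|H) / P(E|¬H)

LR = 0.6964 / 0.3998
   = 1.74

The evidence is 1.74 times more likely if H is true than if H is false.
LR > 1, so observing E raises the odds in favor of H.


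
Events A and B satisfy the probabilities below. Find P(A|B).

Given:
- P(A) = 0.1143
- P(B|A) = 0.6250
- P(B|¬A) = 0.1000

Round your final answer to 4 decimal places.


Bayes' theorem: P(A|B) = P(B|A) × P(A) / P(B)

Step 1: Calculate P(B) using law of total probability
P(B) = P(B|A)P(A) + P(B|¬A)P(¬A)
     = 0.6250 × 0.1143 + 0.1000 × 0.8857
     = 0.07143750 + 0.08857000
     = 0.16000750

Step 2: Apply Bayes' theorem
P(A|B) = P(B|A) × P(A) / P(B)
       = 0.07143750 / 0.16000750
       = 0.4465


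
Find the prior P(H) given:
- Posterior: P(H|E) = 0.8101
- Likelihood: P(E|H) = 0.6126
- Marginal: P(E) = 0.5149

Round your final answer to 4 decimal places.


From Bayes' theorem: P(H|E) = P(E|H) × P(H) / P(E)

Rearranging for P(H):
P(H) = P(H|E) × P(E) / P(E|H)
     = 0.8101 × 0.5149 / 0.6126
     = 0.41712049 / 0.6126
     = 0.6809


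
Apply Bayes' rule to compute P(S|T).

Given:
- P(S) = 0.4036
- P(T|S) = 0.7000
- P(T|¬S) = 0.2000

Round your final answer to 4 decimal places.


Bayes' theorem: P(S|T) = P(T|S) × P(S) / P(T)

Step 1: Calculate P(T) using law of total probability
P(T) = P(T|S)P(S) + P(T|¬S)P(¬S)
     = 0.7000 × 0.4036 + 0.2000 × 0.5964
     = 0.28252000 + 0.11928000
     = 0.40180000

Step 2: Apply Bayes' theorem
P(S|T) = P(T|S) × P(S) / P(T)
       = 0.28252000 / 0.40180000
       = 0.7031


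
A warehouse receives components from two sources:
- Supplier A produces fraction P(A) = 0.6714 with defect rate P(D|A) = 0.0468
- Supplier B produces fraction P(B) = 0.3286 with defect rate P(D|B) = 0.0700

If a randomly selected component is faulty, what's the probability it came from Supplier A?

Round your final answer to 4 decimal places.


Let A = from Supplier A, D = faulty

Given:
- P(A) = 0.6714, P(B) = 0.3286
- P(D|A) = 0.0468, P(D|B) = 0.0700

Step 1: Find P(D)
P(D) = P(D|A)P(A) + P(D|B)P(B)
     = 0.0468 × 0.6714 + 0.0700 × 0.3286
     = 0.03142152 + 0.02300200
     = 0.05442352

Step 2: Apply Bayes' theorem
P(A|D) = P(D|A)P(A) / P(D)
       = 0.03142152 / 0.05442352
       = 0.5774


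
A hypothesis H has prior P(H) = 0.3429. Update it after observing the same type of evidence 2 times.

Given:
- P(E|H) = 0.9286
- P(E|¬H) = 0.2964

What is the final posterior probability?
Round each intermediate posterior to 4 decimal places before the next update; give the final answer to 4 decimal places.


Sequential Bayesian updating:

Initial prior: P(H) = 0.3429

Update 1:
  P(E) = 0.9286 × 0.3429 + 0.2964 × 0.6571 = 0.31841694 + 0.19476444 = 0.51318138
  P(H|E) = 0.31841694 / 0.51318138 = 0.6205

Update 2:
  P(E) = 0.9286 × 0.6205 + 0.2964 × 0.3795 = 0.57619630 + 0.11248380 = 0.68868010
  P(H|E) = 0.57619630 / 0.68868010 = 0.8367

Final posterior: 0.8367


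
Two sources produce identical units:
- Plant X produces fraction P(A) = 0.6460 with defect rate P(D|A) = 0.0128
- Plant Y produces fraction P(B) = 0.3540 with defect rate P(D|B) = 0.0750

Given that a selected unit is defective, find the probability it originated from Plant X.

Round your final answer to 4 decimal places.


Let A = from Plant X, D = defective

Given:
- P(A) = 0.6460, P(B) = 0.3540
- P(D|A) = 0.0128, P(D|B) = 0.0750

Step 1: Find P(D)
P(D) = P(D|A)P(A) + P(D|B)P(B)
     = 0.0128 × 0.6460 + 0.0750 × 0.3540
     = 0.00826880 + 0.02655000
     = 0.03481880

Step 2: Apply Bayes' theorem
P(A|D) = P(D|A)P(A) / P(D)
       = 0.00826880 / 0.03481880
       = 0.2375


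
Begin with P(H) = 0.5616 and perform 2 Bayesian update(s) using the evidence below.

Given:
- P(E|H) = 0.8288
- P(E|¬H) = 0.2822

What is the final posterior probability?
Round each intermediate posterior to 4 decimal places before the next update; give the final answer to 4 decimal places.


Sequential Bayesian updating:

Initial prior: P(H) = 0.5616

Update 1:
  P(E) = 0.8288 × 0.5616 + 0.2822 × 0.4384 = 0.46545408 + 0.12371648 = 0.58917056
  P(H|E) = 0.46545408 / 0.58917056 = 0.7900

Update 2:
  P(E) = 0.8288 × 0.7900 + 0.2822 × 0.2100 = 0.65475200 + 0.05926200 = 0.71401400
  P(H|E) = 0.65475200 / 0.71401400 = 0.9170

Final posterior: 0.9170


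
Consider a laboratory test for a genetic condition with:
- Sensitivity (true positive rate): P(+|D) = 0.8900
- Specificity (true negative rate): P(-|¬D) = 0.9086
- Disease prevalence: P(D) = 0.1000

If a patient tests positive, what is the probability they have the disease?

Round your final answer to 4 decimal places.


Let D = has disease, + = positive test

Given:
- P(D) = 0.1000 (prevalence)
- P(+|D) = 0.8900 (sensitivity)
- P(-|¬D) = 0.9086 (specificity)
- P(+|¬D) = 0.0914 (false positive rate = 1 - specificity)

Step 1: Find P(+)
P(+) = P(+|D)P(D) + P(+|¬D)P(¬D)
     = 0.8900 × 0.1000 + 0.0914 × 0.9000
     = 0.08900000 + 0.08226000
     = 0.17126000

Step 2: Apply Bayes' theorem for P(D|+)
P(D|+) = P(+|D)P(D) / P(+)
       = 0.08900000 / 0.17126000
       = 0.5197


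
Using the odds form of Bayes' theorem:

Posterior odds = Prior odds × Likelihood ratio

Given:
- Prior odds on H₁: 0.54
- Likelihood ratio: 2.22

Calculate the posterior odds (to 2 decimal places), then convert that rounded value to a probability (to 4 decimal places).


Step 1: Calculate posterior odds
Posterior odds = Prior odds × LR
               = 0.54 × 2.22
               = 1.20

Step 2: Convert to probability
P(H₁|E) = Posterior odds / (1 + Posterior odds)
       = 1.20 / (1 + 1.20)
       = 1.20 / 2.20
       = 0.5455

The evidence increased P(H₁) from 0.3506 to 0.5455.


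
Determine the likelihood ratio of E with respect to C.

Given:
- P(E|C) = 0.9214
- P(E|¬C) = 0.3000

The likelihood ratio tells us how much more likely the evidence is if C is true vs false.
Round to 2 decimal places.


Likelihood Ratio (LR) = P(E|C) / P(E|¬C)

LR = 0.9214 / 0.3000
   = 3.07

The evidence is 3.07 times more likely if C is true than if C is false.
Since LR > 1, the evidence supports C over ¬C.


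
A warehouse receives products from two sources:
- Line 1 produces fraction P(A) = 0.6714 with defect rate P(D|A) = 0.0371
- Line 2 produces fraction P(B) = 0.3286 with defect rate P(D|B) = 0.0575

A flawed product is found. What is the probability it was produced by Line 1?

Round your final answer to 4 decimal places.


Let A = from Line 1, D = flawed

Given:
- P(A) = 0.6714, P(B) = 0.3286
- P(D|A) = 0.0371, P(D|B) = 0.0575

Step 1: Find P(D)
P(D) = P(D|A)P(A) + P(D|B)P(B)
     = 0.0371 × 0.6714 + 0.0575 × 0.3286
     = 0.02490894 + 0.01889450
     = 0.04380344

Step 2: Apply Bayes' theorem
P(A|D) = P(D|A)P(A) / P(D)
       = 0.02490894 / 0.04380344
       = 0.5687


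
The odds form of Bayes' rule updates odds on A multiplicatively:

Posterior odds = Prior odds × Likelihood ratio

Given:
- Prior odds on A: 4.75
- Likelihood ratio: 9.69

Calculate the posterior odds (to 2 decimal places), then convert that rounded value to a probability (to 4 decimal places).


Step 1: Calculate posterior odds
Posterior odds = Prior odds × LR
               = 4.75 × 9.69
               = 46.03

Step 2: Convert to probability
P(A|E) = Posterior odds / (1 + Posterior odds)
       = 46.03 / (1 + 46.03)
       = 46.03 / 47.03
       = 0.9787

The evidence increased P(A) from 0.8261 to 0.9787.


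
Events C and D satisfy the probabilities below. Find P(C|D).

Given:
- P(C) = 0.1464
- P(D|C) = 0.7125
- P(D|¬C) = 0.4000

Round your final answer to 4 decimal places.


Bayes' theorem: P(C|D) = P(D|C) × P(C) / P(D)

Step 1: Calculate P(D) using law of total probability
P(D) = P(D|C)P(C) + P(D|¬C)P(¬C)
     = 0.7125 × 0.1464 + 0.4000 × 0.8536
     = 0.10431000 + 0.34144000
     = 0.44575000

Step 2: Apply Bayes' theorem
P(C|D) = P(D|C) × P(C) / P(D)
       = 0.10431000 / 0.44575000
       = 0.2340


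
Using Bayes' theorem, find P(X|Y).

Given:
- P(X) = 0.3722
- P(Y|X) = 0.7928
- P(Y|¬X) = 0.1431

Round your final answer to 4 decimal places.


Bayes' theorem: P(X|Y) = P(Y|X) × P(X) / P(Y)

Step 1: Calculate P(Y) using law of total probability
P(Y) = P(Y|X)P(X) + P(Y|¬X)P(¬X)
     = 0.7928 × 0.3722 + 0.1431 × 0.6278
     = 0.29508016 + 0.08983818
     = 0.38491834

Step 2: Apply Bayes' theorem
P(X|Y) = P(Y|X) × P(X) / P(Y)
       = 0.29508016 / 0.38491834
       = 0.7666


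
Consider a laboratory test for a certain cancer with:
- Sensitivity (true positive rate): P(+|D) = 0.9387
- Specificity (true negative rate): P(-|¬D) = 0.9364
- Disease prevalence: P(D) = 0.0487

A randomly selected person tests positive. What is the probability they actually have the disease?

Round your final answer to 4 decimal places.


Let D = has disease, + = positive test

Given:
- P(D) = 0.0487 (prevalence)
- P(+|D) = 0.9387 (sensitivity)
- P(-|¬D) = 0.9364 (specificity)
- P(+|¬D) = 0.0636 (false positive rate = 1 - specificity)

Step 1: Find P(+)
P(+) = P(+|D)P(D) + P(+|¬D)P(¬D)
     = 0.9387 × 0.0487 + 0.0636 × 0.9513
     = 0.04571469 + 0.06050268
     = 0.10621737

Step 2: Apply Bayes' theorem for P(D|+)
P(D|+) = P(+|D)P(D) / P(+)
       = 0.04571469 / 0.10621737
       = 0.4304


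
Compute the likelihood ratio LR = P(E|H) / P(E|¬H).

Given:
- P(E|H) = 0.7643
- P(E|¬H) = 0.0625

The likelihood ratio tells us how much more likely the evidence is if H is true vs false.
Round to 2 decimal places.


Likelihood Ratio (LR) = P(E|H) / P(E|¬H)

LR = 0.7643 / 0.0625
   = 12.23

The evidence is 12.23 times more likely if H is true than if H is false.
Since LR > 1, the evidence supports H over ¬H.


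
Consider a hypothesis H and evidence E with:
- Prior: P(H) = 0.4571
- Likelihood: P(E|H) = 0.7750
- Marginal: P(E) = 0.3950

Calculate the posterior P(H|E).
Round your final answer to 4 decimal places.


Using Bayes' theorem:

P(H|E) = P(E|H) × P(H) / P(E)
       = 0.7750 × 0.4571 / 0.3950
       = 0.35425250 / 0.3950
       = 0.8968

The evidence strengthens our belief in H.
Prior: 0.4571 → Posterior: 0.8968


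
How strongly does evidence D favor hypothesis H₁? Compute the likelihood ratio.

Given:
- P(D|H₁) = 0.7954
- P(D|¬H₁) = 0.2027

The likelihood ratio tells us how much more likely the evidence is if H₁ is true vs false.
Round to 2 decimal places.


Likelihood Ratio (LR) = P(D|H₁) / P(D|¬H₁)

LR = 0.7954 / 0.2027
   = 3.92

The evidence is 3.92 times more likely if H₁ is true than if H₁ is false.
LR > 1, so observing D raises the odds in favor of H₁.


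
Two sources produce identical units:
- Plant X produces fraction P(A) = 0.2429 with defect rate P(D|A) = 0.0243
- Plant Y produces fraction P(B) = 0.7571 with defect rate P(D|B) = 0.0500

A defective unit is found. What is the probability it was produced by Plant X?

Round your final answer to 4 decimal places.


Let A = from Plant X, D = defective

Given:
- P(A) = 0.2429, P(B) = 0.7571
- P(D|A) = 0.0243, P(D|B) = 0.0500

Step 1: Find P(D)
P(D) = P(D|A)P(A) + P(D|B)P(B)
     = 0.0243 × 0.2429 + 0.0500 × 0.7571
     = 0.00590247 + 0.03785500
     = 0.04375747

Step 2: Apply Bayes' theorem
P(A|D) = P(D|A)P(A) / P(D)
       = 0.00590247 / 0.04375747
       = 0.1349


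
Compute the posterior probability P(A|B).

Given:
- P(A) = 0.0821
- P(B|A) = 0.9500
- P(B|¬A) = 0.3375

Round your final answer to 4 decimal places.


Bayes' theorem: P(A|B) = P(B|A) × P(A) / P(B)

Step 1: Calculate P(B) using law of total probability
P(B) = P(B|A)P(A) + P(B|¬A)P(¬A)
     = 0.9500 × 0.0821 + 0.3375 × 0.9179
     = 0.07799500 + 0.30979125
     = 0.38778625

Step 2: Apply Bayes' theorem
P(A|B) = P(B|A) × P(A) / P(B)
       = 0.07799500 / 0.38778625
       = 0.2011


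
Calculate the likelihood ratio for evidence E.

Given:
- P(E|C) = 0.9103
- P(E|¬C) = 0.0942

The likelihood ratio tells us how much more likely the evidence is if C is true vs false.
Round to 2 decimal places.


Likelihood Ratio (LR) = P(E|C) / P(E|¬C)

LR = 0.9103 / 0.0942
   = 9.66

The evidence is 9.66 times more likely if C is true than if C is false.
LR > 1, so observing E raises the odds in favor of C.


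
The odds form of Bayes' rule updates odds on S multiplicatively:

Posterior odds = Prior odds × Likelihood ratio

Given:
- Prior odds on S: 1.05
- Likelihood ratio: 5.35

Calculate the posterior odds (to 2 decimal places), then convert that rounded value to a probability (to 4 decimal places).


Step 1: Calculate posterior odds
Posterior odds = Prior odds × LR
               = 1.05 × 5.35
               = 5.62

Step 2: Convert to probability
P(S|E) = Posterior odds / (1 + Posterior odds)
       = 5.62 / (1 + 5.62)
       = 5.62 / 6.62
       = 0.8489

The evidence increased P(S) from 0.5122 to 0.8489.


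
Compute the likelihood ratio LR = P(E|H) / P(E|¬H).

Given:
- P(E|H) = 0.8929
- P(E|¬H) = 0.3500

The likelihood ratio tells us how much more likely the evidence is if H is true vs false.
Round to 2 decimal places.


Likelihood Ratio (LR) = P(E|H) / P(E|¬H)

LR = 0.8929 / 0.3500
   = 2.55

The evidence is 2.55 times more likely if H is true than if H is false.
Because LR exceeds 1, E is evidence for H.


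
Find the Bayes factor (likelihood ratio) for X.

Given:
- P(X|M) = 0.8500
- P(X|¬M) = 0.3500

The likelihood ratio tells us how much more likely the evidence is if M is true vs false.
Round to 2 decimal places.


Likelihood Ratio (LR) = P(X|M) / P(X|¬M)

LR = 0.8500 / 0.3500
   = 2.43

The evidence is 2.43 times more likely if M is true than if M is false.
LR > 1, so observing X raises the odds in favor of M.


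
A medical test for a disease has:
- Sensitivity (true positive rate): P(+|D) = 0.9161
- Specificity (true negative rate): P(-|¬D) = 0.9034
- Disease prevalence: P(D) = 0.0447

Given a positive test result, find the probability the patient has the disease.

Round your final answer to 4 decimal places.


Let D = has disease, + = positive test

Given:
- P(D) = 0.0447 (prevalence)
- P(+|D) = 0.9161 (sensitivity)
- P(-|¬D) = 0.9034 (specificity)
- P(+|¬D) = 0.0966 (false positive rate = 1 - specificity)

Step 1: Find P(+)
P(+) = P(+|D)P(D) + P(+|¬D)P(¬D)
     = 0.9161 × 0.0447 + 0.0966 × 0.9553
     = 0.04094967 + 0.09228198
     = 0.13323165

Step 2: Apply Bayes' theorem for P(D|+)
P(D|+) = P(+|D)P(D) / P(+)
       = 0.04094967 / 0.13323165
       = 0.3074


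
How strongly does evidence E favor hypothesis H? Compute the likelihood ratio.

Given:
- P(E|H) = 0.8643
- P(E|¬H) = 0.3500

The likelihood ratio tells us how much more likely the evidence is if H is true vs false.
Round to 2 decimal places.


Likelihood Ratio (LR) = P(E|H) / P(E|¬H)

LR = 0.8643 / 0.3500
   = 2.47

The evidence is 2.47 times more likely if H is true than if H is false.
LR > 1, so observing E raises the odds in favor of H.


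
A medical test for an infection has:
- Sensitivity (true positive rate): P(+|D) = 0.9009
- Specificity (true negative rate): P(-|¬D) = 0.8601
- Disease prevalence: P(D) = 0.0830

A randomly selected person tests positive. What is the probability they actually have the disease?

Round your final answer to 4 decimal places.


Let D = has disease, + = positive test

Given:
- P(D) = 0.0830 (prevalence)
- P(+|D) = 0.9009 (sensitivity)
- P(-|¬D) = 0.8601 (specificity)
- P(+|¬D) = 0.1399 (false positive rate = 1 - specificity)

Step 1: Find P(+)
P(+) = P(+|D)P(D) + P(+|¬D)P(¬D)
     = 0.9009 × 0.0830 + 0.1399 × 0.9170
     = 0.07477470 + 0.12828830
     = 0.20306300

Step 2: Apply Bayes' theorem for P(D|+)
P(D|+) = P(+|D)P(D) / P(+)
       = 0.07477470 / 0.20306300
       = 0.3682


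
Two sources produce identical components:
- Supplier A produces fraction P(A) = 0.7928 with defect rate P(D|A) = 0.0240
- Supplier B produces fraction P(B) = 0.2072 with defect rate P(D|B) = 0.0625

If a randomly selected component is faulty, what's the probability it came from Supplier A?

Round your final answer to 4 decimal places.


Let A = from Supplier A, D = faulty

Given:
- P(A) = 0.7928, P(B) = 0.2072
- P(D|A) = 0.0240, P(D|B) = 0.0625

Step 1: Find P(D)
P(D) = P(D|A)P(A) + P(D|B)P(B)
     = 0.0240 × 0.7928 + 0.0625 × 0.2072
     = 0.01902720 + 0.01295000
     = 0.03197720

Step 2: Apply Bayes' theorem
P(A|D) = P(D|A)P(A) / P(D)
       = 0.01902720 / 0.03197720
       = 0.5950
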